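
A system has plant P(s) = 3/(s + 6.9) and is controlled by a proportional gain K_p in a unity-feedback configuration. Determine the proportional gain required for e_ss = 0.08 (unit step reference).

K_p = 26.4

For a type-0 loop with proportional control, e_ss = 1/(1 + K_p·P(0)).
P(0) = 0.4348. Require 1/(1 + K_p·0.4348) = 0.08, so 1 + 0.4348·K_p = 12.5.
K_p = (12.5 − 1)/0.4348 = 26.4.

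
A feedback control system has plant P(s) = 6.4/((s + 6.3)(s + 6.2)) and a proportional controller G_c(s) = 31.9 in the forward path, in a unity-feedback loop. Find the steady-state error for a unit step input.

0.161

The loop is type 0. Static position error constant K_pos = G_c(0)·P(0) = 31.9·0.1639 = 5.227.
Steady-state error to a unit step: e_ss = 1/(1+K_pos) = 1/6.227 = 0.161.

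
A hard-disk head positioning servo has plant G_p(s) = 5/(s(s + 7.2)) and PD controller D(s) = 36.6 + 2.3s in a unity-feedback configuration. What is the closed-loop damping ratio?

ζ = 0.691

Forward path: (36.6 + 2.3s)·5/(s(s+7.2)). The closed-loop characteristic equation is s² + (7.2 + 5·2.3)s + 5·36.6 = 0.
That is s² + 18.7s + 183 = 0, so ω_n = 13.53 rad/s and ζ = 18.7/(2·13.53) = 0.6912.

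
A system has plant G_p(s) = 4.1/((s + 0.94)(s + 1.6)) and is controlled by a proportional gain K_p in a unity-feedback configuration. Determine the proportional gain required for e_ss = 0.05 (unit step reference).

For a type-0 loop with proportional control, e_ss = 1/(1 + K_p·G_p(0)).
G_p(0) = 2.726. Require 1/(1 + K_p·2.726) = 0.05, so 1 + 2.726·K_p = 20.
K_p = (20 − 1)/2.726 = 6.97.

K_p = 6.97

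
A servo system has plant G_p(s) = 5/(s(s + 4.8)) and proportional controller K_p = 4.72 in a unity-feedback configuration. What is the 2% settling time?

The closed-loop denominator s² + 4.8s + 23.6 gives ω_n = √23.6 = 4.858 and ζ = 4.8/(2ω_n) = 0.494.
2% settling time T_s ≈ 4/(ζω_n) = 4/2.4 = 1.67 s.

T_s ≈ 1.67 s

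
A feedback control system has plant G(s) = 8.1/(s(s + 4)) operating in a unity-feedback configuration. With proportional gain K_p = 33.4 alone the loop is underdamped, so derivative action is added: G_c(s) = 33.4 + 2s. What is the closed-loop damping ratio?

ζ = 0.614

Forward path: (33.4 + 2s)·8.1/(s(s+4)). The closed-loop characteristic equation is s² + (4 + 8.1·2)s + 8.1·33.4 = 0.
That is s² + 20.2s + 270.5 = 0, so ω_n = 16.45 rad/s and ζ = 20.2/(2·16.45) = 0.6141.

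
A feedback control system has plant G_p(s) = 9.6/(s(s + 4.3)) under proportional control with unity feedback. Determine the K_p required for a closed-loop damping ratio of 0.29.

Closed-loop characteristic equation: s² + 4.3s + K_p·9.6 = 0.
So ω_n = √(9.6K_p) and 2ζω_n = 4.3, giving ζ = 4.3/(2√(9.6K_p)).
Setting ζ = 0.29: √(9.6K_p) = 4.3/(2·0.29) = 7.414, so K_p = 54.96/9.6 = 5.73.

K_p = 5.73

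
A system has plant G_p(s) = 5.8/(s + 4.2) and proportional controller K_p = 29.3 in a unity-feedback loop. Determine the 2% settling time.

Closed-loop transfer function: T(s) = K_p·G_p(s)/(1 + K_p·G_p(s)) = 169.9/(s + 4.2 + 169.9) = 169.9/(s + 174.1).
Time constant τ = 1/174.1 = 0.005743 s, so the 2% settling time is about 4τ = 0.023 s.

T_s ≈ 0.023 s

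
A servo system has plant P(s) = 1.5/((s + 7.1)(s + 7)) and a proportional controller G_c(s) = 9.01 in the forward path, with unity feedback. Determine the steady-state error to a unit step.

0.786

The loop is type 0. Static position error constant K_pos = G_c(0)·P(0) = 9.01·0.03018 = 0.2719.
Steady-state error to a unit step: e_ss = 1/(1+K_pos) = 1/1.272 = 0.786.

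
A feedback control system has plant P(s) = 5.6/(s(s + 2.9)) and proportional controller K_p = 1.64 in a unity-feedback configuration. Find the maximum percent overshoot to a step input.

The closed-loop denominator s² + 2.9s + 9.184 gives ω_n = √9.184 = 3.031 and ζ = 2.9/(2ω_n) = 0.4785.
%OS = 100·exp(−πζ/√(1−ζ²)) = 100·exp(−π·0.4785/√0.7711) = 18.1%.

18.1%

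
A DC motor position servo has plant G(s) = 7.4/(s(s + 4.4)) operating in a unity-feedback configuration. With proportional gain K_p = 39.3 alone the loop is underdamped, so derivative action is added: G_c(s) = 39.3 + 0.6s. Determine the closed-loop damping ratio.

ζ = 0.259

Forward path: (39.3 + 0.6s)·7.4/(s(s+4.4)). The closed-loop characteristic equation is s² + (4.4 + 7.4·0.6)s + 7.4·39.3 = 0.
That is s² + 8.84s + 290.8 = 0, so ω_n = 17.05 rad/s and ζ = 8.84/(2·17.05) = 0.2592.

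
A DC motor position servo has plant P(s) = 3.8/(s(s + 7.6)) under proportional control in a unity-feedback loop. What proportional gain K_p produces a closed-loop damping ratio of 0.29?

K_p = 45.2

Closed-loop characteristic equation: s² + 7.6s + K_p·3.8 = 0.
So ω_n = √(3.8K_p) and 2ζω_n = 7.6, giving ζ = 7.6/(2√(3.8K_p)).
Setting ζ = 0.29: √(3.8K_p) = 7.6/(2·0.29) = 13.1, so K_p = 171.7/3.8 = 45.2.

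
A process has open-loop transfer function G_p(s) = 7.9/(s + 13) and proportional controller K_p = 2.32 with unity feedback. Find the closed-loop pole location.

Closed-loop transfer function: T(s) = K_p·G_p(s)/(1 + K_p·G_p(s)) = 18.33/(s + 13 + 18.33) = 18.33/(s + 31.33).
The closed-loop pole is at s = −31.33.

s = -31.33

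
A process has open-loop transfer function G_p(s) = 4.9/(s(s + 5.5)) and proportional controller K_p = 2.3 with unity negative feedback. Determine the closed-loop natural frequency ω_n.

ω_n = 3.36 rad/s

1 + K_p·G_p(s) = 0 gives s² + 5.5s + 11.27 = 0.
So ω_n² = 11.27 ⇒ ω_n = 3.357 rad/s, and ζ = 5.5/(2ω_n) = 0.819.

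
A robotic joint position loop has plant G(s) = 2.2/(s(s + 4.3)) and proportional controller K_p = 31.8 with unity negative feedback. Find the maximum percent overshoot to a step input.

43.4%

Closed-loop characteristic equation: s² + 4.3s + 69.96 = 0, so ω_n = 8.364 rad/s and ζ = 4.3/(2·8.364) = 0.257.
%OS = 100·exp(−πζ/√(1−ζ²)) = 100·exp(−π·0.257/√0.9339) = 43.4%.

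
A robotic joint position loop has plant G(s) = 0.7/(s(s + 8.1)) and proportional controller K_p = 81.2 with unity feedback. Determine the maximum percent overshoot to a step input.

13.5%

The closed-loop denominator s² + 8.1s + 56.84 gives ω_n = √56.84 = 7.539 and ζ = 8.1/(2ω_n) = 0.5372.
%OS = 100·exp(−πζ/√(1−ζ²)) = 100·exp(−π·0.5372/√0.7114) = 13.5%.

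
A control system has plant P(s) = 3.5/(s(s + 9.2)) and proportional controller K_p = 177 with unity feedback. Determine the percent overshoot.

Closed-loop characteristic equation: s² + 9.2s + 619.5 = 0, so ω_n = 24.89 rad/s and ζ = 9.2/(2·24.89) = 0.1848.
%OS = 100·exp(−πζ/√(1−ζ²)) = 100·exp(−π·0.1848/√0.9658) = 55.4%.

55.4%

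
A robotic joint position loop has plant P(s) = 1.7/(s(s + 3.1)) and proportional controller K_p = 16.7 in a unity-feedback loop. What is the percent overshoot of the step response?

38.5%

From 1 + K_pP(s) = 0: s² + 3.1s + 28.39 = 0 ⇒ ω_n = 5.328, ζ = 0.2909.
%OS = 100·exp(−πζ/√(1−ζ²)) = 100·exp(−π·0.2909/√0.9154) = 38.5%.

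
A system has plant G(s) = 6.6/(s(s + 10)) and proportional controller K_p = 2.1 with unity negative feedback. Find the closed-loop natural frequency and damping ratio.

With unity feedback the closed-loop characteristic equation is s² + 10s + 2.1·6.6 = s² + 10s + 13.86 = 0.
So ω_n² = 13.86 ⇒ ω_n = 3.723 rad/s, and ζ = 10/(2ω_n) = 1.34.

ω_n = 3.72 rad/s, ζ = 1.34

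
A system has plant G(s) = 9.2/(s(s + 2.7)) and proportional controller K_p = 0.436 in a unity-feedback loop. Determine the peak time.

The closed-loop denominator s² + 2.7s + 4.011 gives ω_n = √4.011 = 2.003 and ζ = 2.7/(2ω_n) = 0.6741.
Damped frequency ω_d = ω_n√(1−ζ²) = 1.479 rad/s, so peak time T_p = π/ω_d = 2.12 s.

T_p = 2.12 s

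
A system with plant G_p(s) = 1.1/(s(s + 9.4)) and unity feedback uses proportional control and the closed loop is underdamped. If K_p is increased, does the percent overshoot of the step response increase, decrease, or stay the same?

increase

ζ = 9.4/(2√(1.1K_p)) decreases as K_p grows; lower damping means more overshoot.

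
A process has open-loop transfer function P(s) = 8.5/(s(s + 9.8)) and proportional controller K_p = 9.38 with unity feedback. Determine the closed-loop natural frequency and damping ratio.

ω_n = 8.93 rad/s, ζ = 0.549

With unity feedback the closed-loop characteristic equation is s² + 9.8s + 9.38·8.5 = s² + 9.8s + 79.73 = 0.
So ω_n² = 79.73 ⇒ ω_n = 8.929 rad/s, and ζ = 9.8/(2ω_n) = 0.549.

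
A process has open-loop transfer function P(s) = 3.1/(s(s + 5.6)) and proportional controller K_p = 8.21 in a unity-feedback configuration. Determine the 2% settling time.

From 1 + K_pP(s) = 0: s² + 5.6s + 25.45 = 0 ⇒ ω_n = 5.045, ζ = 0.555.
2% settling time T_s ≈ 4/(ζω_n) = 4/2.8 = 1.43 s.

T_s ≈ 1.43 s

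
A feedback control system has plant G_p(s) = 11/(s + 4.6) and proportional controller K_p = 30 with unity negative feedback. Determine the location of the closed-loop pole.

s = -334.6

Closed-loop transfer function: T(s) = K_p·G_p(s)/(1 + K_p·G_p(s)) = 330/(s + 4.6 + 330) = 330/(s + 334.6).
The closed-loop pole is at s = −334.6.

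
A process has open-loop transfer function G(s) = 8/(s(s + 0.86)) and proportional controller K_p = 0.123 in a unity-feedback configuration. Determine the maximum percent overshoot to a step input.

The closed-loop denominator s² + 0.86s + 0.984 gives ω_n = √0.984 = 0.992 and ζ = 0.86/(2ω_n) = 0.4335.
%OS = 100·exp(−πζ/√(1−ζ²)) = 100·exp(−π·0.4335/√0.8121) = 22.1%.

22.1%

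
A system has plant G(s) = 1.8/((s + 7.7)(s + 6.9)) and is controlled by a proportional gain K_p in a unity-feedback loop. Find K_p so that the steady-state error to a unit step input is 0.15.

K_p = 167

The loop is type 0, so e_ss(step) = 1/(1 + K_pos) with K_pos = K_p·G(0).
G(0) = 0.03388. Require 1/(1 + K_p·0.03388) = 0.15, so 1 + 0.03388·K_p = 6.667.
K_p = (6.667 − 1)/0.03388 = 167.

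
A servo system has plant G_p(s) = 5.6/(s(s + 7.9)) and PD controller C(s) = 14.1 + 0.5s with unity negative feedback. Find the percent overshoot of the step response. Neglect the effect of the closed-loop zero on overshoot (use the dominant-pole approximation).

9.36%

Forward path: (14.1 + 0.5s)·5.6/(s(s+7.9)). The closed-loop characteristic equation is s² + (7.9 + 5.6·0.5)s + 5.6·14.1 = 0.
That is s² + 10.7s + 78.96 = 0, so ω_n = 8.886 rad/s and ζ = 10.7/(2·8.886) = 0.6021.
%OS = 100·exp(−πζ/√(1−ζ²)) = 9.36%.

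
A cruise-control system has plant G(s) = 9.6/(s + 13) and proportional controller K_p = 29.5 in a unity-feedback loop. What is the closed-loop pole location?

Closed-loop transfer function: T(s) = K_p·G(s)/(1 + K_p·G(s)) = 283.2/(s + 13 + 283.2) = 283.2/(s + 296.2).
The closed-loop pole is at s = −296.2.

s = -296.2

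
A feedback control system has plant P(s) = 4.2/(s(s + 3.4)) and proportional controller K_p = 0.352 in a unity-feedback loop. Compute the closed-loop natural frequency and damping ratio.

ω_n = 1.22 rad/s, ζ = 1.4

With unity feedback the closed-loop characteristic equation is s² + 3.4s + 0.352·4.2 = s² + 3.4s + 1.478 = 0.
Matching s² + 2ζω_n s + ω_n²: ω_n = √1.478 = 1.216 rad/s and 2ζω_n = 3.4, so ζ = 3.4/(2·1.216) = 1.4.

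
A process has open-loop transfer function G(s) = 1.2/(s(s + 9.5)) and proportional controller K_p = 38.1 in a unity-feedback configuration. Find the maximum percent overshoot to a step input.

4.5%

The closed-loop denominator s² + 9.5s + 45.72 gives ω_n = √45.72 = 6.762 and ζ = 9.5/(2ω_n) = 0.7025.
%OS = 100·exp(−πζ/√(1−ζ²)) = 100·exp(−π·0.7025/√0.5065) = 4.5%.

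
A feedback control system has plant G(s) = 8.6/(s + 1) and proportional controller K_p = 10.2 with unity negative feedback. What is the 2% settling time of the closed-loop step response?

Closed-loop transfer function: T(s) = K_p·G(s)/(1 + K_p·G(s)) = 87.72/(s + 1 + 87.72) = 87.72/(s + 88.72).
Time constant τ = 1/88.72 = 0.01127 s, so the 2% settling time is about 4τ = 0.0451 s.

T_s ≈ 0.0451 s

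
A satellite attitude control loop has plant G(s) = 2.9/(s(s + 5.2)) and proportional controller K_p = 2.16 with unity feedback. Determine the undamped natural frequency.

ω_n = 2.5 rad/s

With unity feedback the closed-loop characteristic equation is s² + 5.2s + 2.16·2.9 = s² + 5.2s + 6.264 = 0.
Matching s² + 2ζω_n s + ω_n²: ω_n = √6.264 = 2.503 rad/s and 2ζω_n = 5.2, so ζ = 5.2/(2·2.503) = 1.04.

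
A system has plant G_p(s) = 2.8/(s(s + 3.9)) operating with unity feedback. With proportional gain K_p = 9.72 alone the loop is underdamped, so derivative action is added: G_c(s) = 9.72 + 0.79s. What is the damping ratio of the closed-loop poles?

ζ = 0.586

Forward path: (9.72 + 0.79s)·2.8/(s(s+3.9)). The closed-loop characteristic equation is s² + (3.9 + 2.8·0.79)s + 2.8·9.72 = 0.
That is s² + 6.112s + 27.22 = 0, so ω_n = 5.217 rad/s and ζ = 6.112/(2·5.217) = 0.5858.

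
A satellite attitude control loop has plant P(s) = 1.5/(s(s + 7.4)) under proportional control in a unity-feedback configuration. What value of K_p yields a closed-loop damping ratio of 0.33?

Closed-loop characteristic equation: s² + 7.4s + K_p·1.5 = 0.
So ω_n = √(1.5K_p) and 2ζω_n = 7.4, giving ζ = 7.4/(2√(1.5K_p)).
Setting ζ = 0.33: √(1.5K_p) = 7.4/(2·0.33) = 11.21, so K_p = 125.7/1.5 = 83.8.

K_p = 83.8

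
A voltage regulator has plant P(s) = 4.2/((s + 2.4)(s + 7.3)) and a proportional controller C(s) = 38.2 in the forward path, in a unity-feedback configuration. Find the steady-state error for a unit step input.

The loop is type 0. Static position error constant K_pos = C(0)·P(0) = 38.2·0.2397 = 9.158.
Steady-state error to a unit step: e_ss = 1/(1+K_pos) = 1/10.16 = 0.0984.

0.0984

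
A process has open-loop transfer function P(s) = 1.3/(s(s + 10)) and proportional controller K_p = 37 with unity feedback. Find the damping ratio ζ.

1 + K_p·P(s) = 0 gives s² + 10s + 48.1 = 0.
Matching s² + 2ζω_n s + ω_n²: ω_n = √48.1 = 6.935 rad/s and 2ζω_n = 10, so ζ = 10/(2·6.935) = 0.721.

ζ = 0.721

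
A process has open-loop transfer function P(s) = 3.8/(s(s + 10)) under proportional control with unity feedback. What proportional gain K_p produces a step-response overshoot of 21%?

From %OS = 100·exp(−πζ/√(1−ζ²)) = 21%, ζ = −ln(0.21)/√(π²+ln²(0.21)) = 0.4449.
Characteristic equation s² + 10s + 3.8K_p = 0 gives ζ = 10/(2√(3.8K_p)).
Setting ζ = 0.4449: √(3.8K_p) = 10/(2·0.4449) = 11.24, so K_p = 126.3/3.8 = 33.2.

K_p = 33.2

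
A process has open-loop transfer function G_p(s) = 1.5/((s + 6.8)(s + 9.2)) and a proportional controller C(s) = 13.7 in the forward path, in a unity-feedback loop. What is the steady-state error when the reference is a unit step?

The loop is type 0. Static position error constant K_pos = C(0)·G_p(0) = 13.7·0.02398 = 0.3285.
Steady-state error to a unit step: e_ss = 1/(1+K_pos) = 1/1.328 = 0.753.

0.753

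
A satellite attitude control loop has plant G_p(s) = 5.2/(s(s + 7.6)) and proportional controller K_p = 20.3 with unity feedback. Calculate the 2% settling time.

T_s ≈ 1.05 s

Closed-loop characteristic equation: s² + 7.6s + 105.6 = 0, so ω_n = 10.27 rad/s and ζ = 7.6/(2·10.27) = 0.3699.
2% settling time T_s ≈ 4/(ζω_n) = 4/3.8 = 1.05 s.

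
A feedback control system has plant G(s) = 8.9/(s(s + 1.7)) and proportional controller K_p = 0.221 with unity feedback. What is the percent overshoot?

The closed-loop denominator s² + 1.7s + 1.967 gives ω_n = √1.967 = 1.402 and ζ = 1.7/(2ω_n) = 0.6061.
%OS = 100·exp(−πζ/√(1−ζ²)) = 100·exp(−π·0.6061/√0.6327) = 9.13%.

9.13%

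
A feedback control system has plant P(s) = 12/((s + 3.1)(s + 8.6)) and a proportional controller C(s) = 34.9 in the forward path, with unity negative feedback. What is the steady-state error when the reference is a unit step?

0.0598

The loop is type 0. Static position error constant K_pos = C(0)·P(0) = 34.9·0.4501 = 15.71.
Steady-state error to a unit step: e_ss = 1/(1+K_pos) = 1/16.71 = 0.0598.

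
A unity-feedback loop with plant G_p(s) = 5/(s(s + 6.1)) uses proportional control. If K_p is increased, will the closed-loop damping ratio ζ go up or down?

decrease

ζ = 6.1/(2√(5K_p)); increasing K_p raises the denominator, so ζ falls.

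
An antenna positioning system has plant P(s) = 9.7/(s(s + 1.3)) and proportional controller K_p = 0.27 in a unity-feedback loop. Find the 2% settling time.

T_s ≈ 6.15 s

The closed-loop denominator s² + 1.3s + 2.619 gives ω_n = √2.619 = 1.618 and ζ = 1.3/(2ω_n) = 0.4016.
2% settling time T_s ≈ 4/(ζω_n) = 4/0.65 = 6.15 s.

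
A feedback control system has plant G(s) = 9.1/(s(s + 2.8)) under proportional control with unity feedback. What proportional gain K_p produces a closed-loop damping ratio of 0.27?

K_p = 2.95

Closed-loop characteristic equation: s² + 2.8s + K_p·9.1 = 0.
So ω_n = √(9.1K_p) and 2ζω_n = 2.8, giving ζ = 2.8/(2√(9.1K_p)).
Setting ζ = 0.27: √(9.1K_p) = 2.8/(2·0.27) = 5.185, so K_p = 26.89/9.1 = 2.95.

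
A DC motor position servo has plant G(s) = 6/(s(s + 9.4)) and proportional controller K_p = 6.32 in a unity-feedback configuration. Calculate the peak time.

T_p = 0.79 s

Closed-loop characteristic equation: s² + 9.4s + 37.92 = 0, so ω_n = 6.158 rad/s and ζ = 9.4/(2·6.158) = 0.7632.
Damped frequency ω_d = ω_n√(1−ζ²) = 3.979 rad/s, so peak time T_p = π/ω_d = 0.79 s.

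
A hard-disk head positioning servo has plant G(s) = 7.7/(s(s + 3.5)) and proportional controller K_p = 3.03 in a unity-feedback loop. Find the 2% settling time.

T_s ≈ 2.29 s

From 1 + K_pG(s) = 0: s² + 3.5s + 23.33 = 0 ⇒ ω_n = 4.83, ζ = 0.3623.
2% settling time T_s ≈ 4/(ζω_n) = 4/1.75 = 2.29 s.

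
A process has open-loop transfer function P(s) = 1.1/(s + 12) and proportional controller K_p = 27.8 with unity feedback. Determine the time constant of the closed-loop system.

τ = 0.0235 s

Closed-loop transfer function: T(s) = K_p·P(s)/(1 + K_p·P(s)) = 30.58/(s + 12 + 30.58) = 30.58/(s + 42.58).
Time constant τ = 1/42.58 = 0.0235 s.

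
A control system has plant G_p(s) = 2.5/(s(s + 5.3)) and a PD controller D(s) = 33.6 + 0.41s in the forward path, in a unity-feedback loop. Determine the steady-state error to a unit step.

The open loop D(s)G_p(s) has a pole at the origin (type 1), so the static position error constant is infinite and e_ss = 1/(1+∞) = 0.

0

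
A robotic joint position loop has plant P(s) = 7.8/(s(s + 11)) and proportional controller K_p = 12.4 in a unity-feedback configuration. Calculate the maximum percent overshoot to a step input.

12%

The closed-loop denominator s² + 11s + 96.72 gives ω_n = √96.72 = 9.835 and ζ = 11/(2ω_n) = 0.5592.
%OS = 100·exp(−πζ/√(1−ζ²)) = 100·exp(−π·0.5592/√0.6872) = 12%.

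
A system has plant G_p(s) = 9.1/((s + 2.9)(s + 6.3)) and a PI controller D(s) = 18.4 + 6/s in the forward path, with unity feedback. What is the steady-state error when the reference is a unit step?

0

The open loop D(s)G_p(s) has a pole at the origin (type 1), so the static position error constant is infinite and e_ss = 1/(1+∞) = 0.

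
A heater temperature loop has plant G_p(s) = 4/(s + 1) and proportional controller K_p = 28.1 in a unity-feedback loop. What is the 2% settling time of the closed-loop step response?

Closed-loop transfer function: T(s) = K_p·G_p(s)/(1 + K_p·G_p(s)) = 112.4/(s + 1 + 112.4) = 112.4/(s + 113.4).
Time constant τ = 1/113.4 = 0.008818 s, so the 2% settling time is about 4τ = 0.0353 s.

T_s ≈ 0.0353 s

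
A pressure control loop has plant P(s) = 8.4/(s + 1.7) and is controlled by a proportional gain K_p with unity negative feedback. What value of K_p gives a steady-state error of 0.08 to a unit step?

K_p = 2.33

The loop is type 0, so e_ss(step) = 1/(1 + K_pos) with K_pos = K_p·P(0).
P(0) = 4.941. Require 1/(1 + K_p·4.941) = 0.08, so 1 + 4.941·K_p = 12.5.
K_p = (12.5 − 1)/4.941 = 2.33.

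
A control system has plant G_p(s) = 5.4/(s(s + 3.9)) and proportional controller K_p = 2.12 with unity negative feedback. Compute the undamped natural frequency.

ω_n = 3.38 rad/s

The closed-loop denominator is s(s+3.9) + 2.12·5.4 = s² + 3.9s + 11.45.
Matching s² + 2ζω_n s + ω_n²: ω_n = √11.45 = 3.383 rad/s and 2ζω_n = 3.9, so ζ = 3.9/(2·3.383) = 0.576.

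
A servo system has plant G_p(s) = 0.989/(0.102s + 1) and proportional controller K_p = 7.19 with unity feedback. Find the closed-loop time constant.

Closed loop: T(s) = K_p·G_p/(1+K_p·G_p) = 7.111/(0.102s + 1 + 7.111), with pole at s = −(1 + 7.111)/0.102 = −79.52.
Closed-loop time constant τ = 1/79.52 = 0.0126 s.

τ = 0.0126 s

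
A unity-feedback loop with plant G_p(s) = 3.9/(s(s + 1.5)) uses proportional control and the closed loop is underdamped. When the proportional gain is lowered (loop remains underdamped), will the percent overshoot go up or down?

ζ = 1.5/(2√(3.9K_p)) rises as K_p falls; higher damping means less overshoot.

decrease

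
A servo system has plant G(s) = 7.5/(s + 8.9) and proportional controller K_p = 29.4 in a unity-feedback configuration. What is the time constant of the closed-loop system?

τ = 0.00436 s

Closed-loop transfer function: T(s) = K_p·G(s)/(1 + K_p·G(s)) = 220.5/(s + 8.9 + 220.5) = 220.5/(s + 229.4).
Time constant τ = 1/229.4 = 0.00436 s.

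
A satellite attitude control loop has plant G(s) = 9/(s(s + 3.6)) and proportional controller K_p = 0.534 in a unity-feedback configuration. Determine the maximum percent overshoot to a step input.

1.09%

From 1 + K_pG(s) = 0: s² + 3.6s + 4.806 = 0 ⇒ ω_n = 2.192, ζ = 0.8211.
%OS = 100·exp(−πζ/√(1−ζ²)) = 100·exp(−π·0.8211/√0.3258) = 1.09%.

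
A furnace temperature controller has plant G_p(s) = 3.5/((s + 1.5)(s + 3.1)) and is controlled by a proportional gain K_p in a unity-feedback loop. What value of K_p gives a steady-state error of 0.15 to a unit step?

K_p = 7.53

For a type-0 loop with proportional control, e_ss = 1/(1 + K_p·G_p(0)).
G_p(0) = 0.7527. Require 1/(1 + K_p·0.7527) = 0.15, so 1 + 0.7527·K_p = 6.667.
K_p = (6.667 − 1)/0.7527 = 7.53.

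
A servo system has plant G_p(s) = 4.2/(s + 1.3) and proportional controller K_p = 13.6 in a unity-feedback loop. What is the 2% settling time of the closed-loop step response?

Closed-loop transfer function: T(s) = K_p·G_p(s)/(1 + K_p·G_p(s)) = 57.12/(s + 1.3 + 57.12) = 57.12/(s + 58.42).
Time constant τ = 1/58.42 = 0.01712 s, so the 2% settling time is about 4τ = 0.0685 s.

T_s ≈ 0.0685 s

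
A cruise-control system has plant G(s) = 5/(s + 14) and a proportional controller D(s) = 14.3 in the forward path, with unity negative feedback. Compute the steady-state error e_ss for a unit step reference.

0.164

The loop is type 0. Static position error constant K_pos = D(0)·G(0) = 14.3·0.3571 = 5.107.
Steady-state error to a unit step: e_ss = 1/(1+K_pos) = 1/6.107 = 0.164.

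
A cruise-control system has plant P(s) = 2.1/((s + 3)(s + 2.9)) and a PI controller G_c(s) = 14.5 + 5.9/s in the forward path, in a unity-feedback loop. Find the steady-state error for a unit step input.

The open loop G_c(s)P(s) has a pole at the origin (type 1), so the static position error constant is infinite and e_ss = 1/(1+∞) = 0.

0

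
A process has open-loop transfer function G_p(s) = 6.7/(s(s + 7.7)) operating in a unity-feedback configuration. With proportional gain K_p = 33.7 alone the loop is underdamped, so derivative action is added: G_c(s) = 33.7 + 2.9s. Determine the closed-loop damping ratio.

Forward path: (33.7 + 2.9s)·6.7/(s(s+7.7)). The closed-loop characteristic equation is s² + (7.7 + 6.7·2.9)s + 6.7·33.7 = 0.
That is s² + 27.13s + 225.8 = 0, so ω_n = 15.03 rad/s and ζ = 27.13/(2·15.03) = 0.9027.

ζ = 0.903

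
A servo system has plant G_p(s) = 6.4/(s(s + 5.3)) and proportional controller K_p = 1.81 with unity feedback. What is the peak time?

T_p = 1.47 s

The closed-loop denominator s² + 5.3s + 11.58 gives ω_n = √11.58 = 3.404 and ζ = 5.3/(2ω_n) = 0.7786.
Damped frequency ω_d = ω_n√(1−ζ²) = 2.136 rad/s, so peak time T_p = π/ω_d = 1.47 s.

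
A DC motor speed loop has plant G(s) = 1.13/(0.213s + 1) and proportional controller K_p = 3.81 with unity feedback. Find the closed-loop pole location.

s = -24.91

Closed loop: T(s) = K_p·G/(1+K_p·G) = 4.305/(0.213s + 1 + 4.305), with pole at s = −(1 + 4.305)/0.213 = −24.91.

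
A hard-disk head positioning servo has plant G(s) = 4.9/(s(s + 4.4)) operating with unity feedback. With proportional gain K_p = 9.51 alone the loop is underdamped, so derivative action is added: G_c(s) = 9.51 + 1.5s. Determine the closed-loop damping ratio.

ζ = 0.861

Forward path: (9.51 + 1.5s)·4.9/(s(s+4.4)). The closed-loop characteristic equation is s² + (4.4 + 4.9·1.5)s + 4.9·9.51 = 0.
That is s² + 11.75s + 46.6 = 0, so ω_n = 6.826 rad/s and ζ = 11.75/(2·6.826) = 0.8606.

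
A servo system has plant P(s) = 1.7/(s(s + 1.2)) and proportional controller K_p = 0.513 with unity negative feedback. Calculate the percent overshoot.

Closed-loop characteristic equation: s² + 1.2s + 0.8721 = 0, so ω_n = 0.9339 rad/s and ζ = 1.2/(2·0.9339) = 0.6425.
%OS = 100·exp(−πζ/√(1−ζ²)) = 100·exp(−π·0.6425/√0.5872) = 7.18%.

7.18%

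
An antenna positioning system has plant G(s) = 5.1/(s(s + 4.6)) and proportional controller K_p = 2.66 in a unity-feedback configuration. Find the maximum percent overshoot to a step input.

8.11%

Closed-loop characteristic equation: s² + 4.6s + 13.57 = 0, so ω_n = 3.683 rad/s and ζ = 4.6/(2·3.683) = 0.6245.
%OS = 100·exp(−πζ/√(1−ζ²)) = 100·exp(−π·0.6245/√0.6101) = 8.11%.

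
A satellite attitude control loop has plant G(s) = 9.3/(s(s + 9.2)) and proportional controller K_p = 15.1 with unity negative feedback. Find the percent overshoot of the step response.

The closed-loop denominator s² + 9.2s + 140.4 gives ω_n = √140.4 = 11.85 and ζ = 9.2/(2ω_n) = 0.3882.
%OS = 100·exp(−πζ/√(1−ζ²)) = 100·exp(−π·0.3882/√0.8493) = 26.6%.

26.6%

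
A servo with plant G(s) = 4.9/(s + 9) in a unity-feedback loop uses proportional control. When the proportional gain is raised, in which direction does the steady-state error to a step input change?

The position error constant K_pos = K_p·G(0) grows with K_p, and e_ss = 1/(1+K_pos) falls.

decrease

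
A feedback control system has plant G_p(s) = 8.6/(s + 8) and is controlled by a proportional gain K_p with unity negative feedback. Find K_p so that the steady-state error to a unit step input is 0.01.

Steady-state error for a unit step on this type-0 loop is 1/(1 + K_p·G_p(0)).
G_p(0) = 1.075. Require 1/(1 + K_p·1.075) = 0.01, so 1 + 1.075·K_p = 100.
K_p = (100 − 1)/1.075 = 92.1.

K_p = 92.1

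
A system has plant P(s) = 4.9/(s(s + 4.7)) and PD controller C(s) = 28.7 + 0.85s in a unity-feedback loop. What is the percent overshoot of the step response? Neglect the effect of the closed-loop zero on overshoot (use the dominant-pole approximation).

28.2%

Forward path: (28.7 + 0.85s)·4.9/(s(s+4.7)). The closed-loop characteristic equation is s² + (4.7 + 4.9·0.85)s + 4.9·28.7 = 0.
That is s² + 8.865s + 140.6 = 0, so ω_n = 11.86 rad/s and ζ = 8.865/(2·11.86) = 0.3738.
%OS = 100·exp(−πζ/√(1−ζ²)) = 28.2%.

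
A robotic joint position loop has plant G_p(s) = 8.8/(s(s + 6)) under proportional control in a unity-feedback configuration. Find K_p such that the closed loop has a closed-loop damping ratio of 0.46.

K_p = 4.83

Closed-loop characteristic equation: s² + 6s + K_p·8.8 = 0.
So ω_n = √(8.8K_p) and 2ζω_n = 6, giving ζ = 6/(2√(8.8K_p)).
Setting ζ = 0.46: √(8.8K_p) = 6/(2·0.46) = 6.522, so K_p = 42.53/8.8 = 4.83.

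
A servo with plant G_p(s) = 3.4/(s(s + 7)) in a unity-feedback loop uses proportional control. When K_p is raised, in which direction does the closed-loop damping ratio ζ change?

decrease

ζ = 7/(2√(3.4K_p)); increasing K_p raises the denominator, so ζ falls.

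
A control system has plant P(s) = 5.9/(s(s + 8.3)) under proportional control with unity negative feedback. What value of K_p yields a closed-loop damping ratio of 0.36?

K_p = 22.5

Closed-loop characteristic equation: s² + 8.3s + K_p·5.9 = 0.
So ω_n = √(5.9K_p) and 2ζω_n = 8.3, giving ζ = 8.3/(2√(5.9K_p)).
Setting ζ = 0.36: √(5.9K_p) = 8.3/(2·0.36) = 11.53, so K_p = 132.9/5.9 = 22.5.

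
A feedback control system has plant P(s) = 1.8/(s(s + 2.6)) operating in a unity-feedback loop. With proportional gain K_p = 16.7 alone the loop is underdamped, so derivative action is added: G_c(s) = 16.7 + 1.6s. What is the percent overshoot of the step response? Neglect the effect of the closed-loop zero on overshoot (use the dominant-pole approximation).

16.3%

Forward path: (16.7 + 1.6s)·1.8/(s(s+2.6)). The closed-loop characteristic equation is s² + (2.6 + 1.8·1.6)s + 1.8·16.7 = 0.
That is s² + 5.48s + 30.06 = 0, so ω_n = 5.483 rad/s and ζ = 5.48/(2·5.483) = 0.4998.
%OS = 100·exp(−πζ/√(1−ζ²)) = 16.3%.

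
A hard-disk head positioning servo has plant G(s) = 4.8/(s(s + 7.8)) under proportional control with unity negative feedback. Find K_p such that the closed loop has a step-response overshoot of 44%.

From %OS = 100·exp(−πζ/√(1−ζ²)) = 44%, ζ = −ln(0.44)/√(π²+ln²(0.44)) = 0.2528.
Characteristic equation s² + 7.8s + 4.8K_p = 0 gives ζ = 7.8/(2√(4.8K_p)).
Setting ζ = 0.2528: √(4.8K_p) = 7.8/(2·0.2528) = 15.43, so K_p = 237.9/4.8 = 49.6.

K_p = 49.6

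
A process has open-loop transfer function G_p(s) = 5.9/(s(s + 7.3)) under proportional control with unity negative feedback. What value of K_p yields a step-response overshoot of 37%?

K_p = 24.8

From %OS = 100·exp(−πζ/√(1−ζ²)) = 37%, ζ = −ln(0.37)/√(π²+ln²(0.37)) = 0.3017.
Characteristic equation s² + 7.3s + 5.9K_p = 0 gives ζ = 7.3/(2√(5.9K_p)).
Setting ζ = 0.3017: √(5.9K_p) = 7.3/(2·0.3017) = 12.1, so K_p = 146.3/5.9 = 24.8.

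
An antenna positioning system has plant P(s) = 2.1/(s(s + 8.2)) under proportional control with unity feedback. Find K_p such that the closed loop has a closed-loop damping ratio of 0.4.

Closed-loop characteristic equation: s² + 8.2s + K_p·2.1 = 0.
So ω_n = √(2.1K_p) and 2ζω_n = 8.2, giving ζ = 8.2/(2√(2.1K_p)).
Setting ζ = 0.4: √(2.1K_p) = 8.2/(2·0.4) = 10.25, so K_p = 105.1/2.1 = 50.

K_p = 50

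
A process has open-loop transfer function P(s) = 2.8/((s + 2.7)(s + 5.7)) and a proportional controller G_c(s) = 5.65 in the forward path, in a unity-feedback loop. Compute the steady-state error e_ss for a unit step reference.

The loop is type 0. Static position error constant K_pos = G_c(0)·P(0) = 5.65·0.1819 = 1.028.
Steady-state error to a unit step: e_ss = 1/(1+K_pos) = 1/2.028 = 0.493.

0.493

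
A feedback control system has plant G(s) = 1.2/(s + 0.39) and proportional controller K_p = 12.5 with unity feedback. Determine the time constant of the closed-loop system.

Closed-loop transfer function: T(s) = K_p·G(s)/(1 + K_p·G(s)) = 15/(s + 0.39 + 15) = 15/(s + 15.39).
Time constant τ = 1/15.39 = 0.065 s.

τ = 0.065 s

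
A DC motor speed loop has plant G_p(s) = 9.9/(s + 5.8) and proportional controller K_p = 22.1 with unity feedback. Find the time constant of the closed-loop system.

τ = 0.00445 s

Closed-loop transfer function: T(s) = K_p·G_p(s)/(1 + K_p·G_p(s)) = 218.8/(s + 5.8 + 218.8) = 218.8/(s + 224.6).
Time constant τ = 1/224.6 = 0.00445 s.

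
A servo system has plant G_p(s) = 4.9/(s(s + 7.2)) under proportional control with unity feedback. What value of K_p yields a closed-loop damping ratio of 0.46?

K_p = 12.5

Closed-loop characteristic equation: s² + 7.2s + K_p·4.9 = 0.
So ω_n = √(4.9K_p) and 2ζω_n = 7.2, giving ζ = 7.2/(2√(4.9K_p)).
Setting ζ = 0.46: √(4.9K_p) = 7.2/(2·0.46) = 7.826, so K_p = 61.25/4.9 = 12.5.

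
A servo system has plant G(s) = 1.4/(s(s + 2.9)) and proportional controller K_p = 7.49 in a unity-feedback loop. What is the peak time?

T_p = 1.09 s

The closed-loop denominator s² + 2.9s + 10.49 gives ω_n = √10.49 = 3.238 and ζ = 2.9/(2ω_n) = 0.4478.
Damped frequency ω_d = ω_n√(1−ζ²) = 2.895 rad/s, so peak time T_p = π/ω_d = 1.09 s.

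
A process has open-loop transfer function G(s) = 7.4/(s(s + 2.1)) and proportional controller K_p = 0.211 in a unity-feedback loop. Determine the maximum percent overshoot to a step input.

0.768%

The closed-loop denominator s² + 2.1s + 1.561 gives ω_n = √1.561 = 1.25 and ζ = 2.1/(2ω_n) = 0.8403.
%OS = 100·exp(−πζ/√(1−ζ²)) = 100·exp(−π·0.8403/√0.2939) = 0.768%.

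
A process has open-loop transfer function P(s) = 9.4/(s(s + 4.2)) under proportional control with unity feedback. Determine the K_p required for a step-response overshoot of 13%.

From %OS = 100·exp(−πζ/√(1−ζ²)) = 13%, ζ = −ln(0.13)/√(π²+ln²(0.13)) = 0.5446.
Characteristic equation s² + 4.2s + 9.4K_p = 0 gives ζ = 4.2/(2√(9.4K_p)).
Setting ζ = 0.5446: √(9.4K_p) = 4.2/(2·0.5446) = 3.856, so K_p = 14.87/9.4 = 1.58.

K_p = 1.58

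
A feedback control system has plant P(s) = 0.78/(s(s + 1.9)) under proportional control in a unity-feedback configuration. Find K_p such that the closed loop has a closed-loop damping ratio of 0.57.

Closed-loop characteristic equation: s² + 1.9s + K_p·0.78 = 0.
So ω_n = √(0.78K_p) and 2ζω_n = 1.9, giving ζ = 1.9/(2√(0.78K_p)).
Setting ζ = 0.57: √(0.78K_p) = 1.9/(2·0.57) = 1.667, so K_p = 2.778/0.78 = 3.56.

K_p = 3.56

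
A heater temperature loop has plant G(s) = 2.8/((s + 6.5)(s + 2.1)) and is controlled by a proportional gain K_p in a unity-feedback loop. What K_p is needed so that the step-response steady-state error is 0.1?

K_p = 43.9

For a type-0 loop with proportional control, e_ss = 1/(1 + K_p·G(0)).
G(0) = 0.2051. Require 1/(1 + K_p·0.2051) = 0.1, so 1 + 0.2051·K_p = 10.
K_p = (10 − 1)/0.2051 = 43.9.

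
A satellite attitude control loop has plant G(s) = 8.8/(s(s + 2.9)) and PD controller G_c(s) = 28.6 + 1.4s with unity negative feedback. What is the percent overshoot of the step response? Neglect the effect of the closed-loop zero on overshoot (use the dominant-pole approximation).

18%

Forward path: (28.6 + 1.4s)·8.8/(s(s+2.9)). The closed-loop characteristic equation is s² + (2.9 + 8.8·1.4)s + 8.8·28.6 = 0.
That is s² + 15.22s + 251.7 = 0, so ω_n = 15.86 rad/s and ζ = 15.22/(2·15.86) = 0.4797.
%OS = 100·exp(−πζ/√(1−ζ²)) = 18%.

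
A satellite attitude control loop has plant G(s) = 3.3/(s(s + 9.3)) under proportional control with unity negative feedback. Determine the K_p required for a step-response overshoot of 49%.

K_p = 134

From %OS = 100·exp(−πζ/√(1−ζ²)) = 49%, ζ = −ln(0.49)/√(π²+ln²(0.49)) = 0.2214.
Characteristic equation s² + 9.3s + 3.3K_p = 0 gives ζ = 9.3/(2√(3.3K_p)).
Setting ζ = 0.2214: √(3.3K_p) = 9.3/(2·0.2214) = 21, so K_p = 441/3.3 = 134.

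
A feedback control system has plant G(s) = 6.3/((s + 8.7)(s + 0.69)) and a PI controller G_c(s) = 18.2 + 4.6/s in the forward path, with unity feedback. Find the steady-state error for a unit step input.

The open loop G_c(s)G(s) has a pole at the origin (type 1), so the static position error constant is infinite and e_ss = 1/(1+∞) = 0.

0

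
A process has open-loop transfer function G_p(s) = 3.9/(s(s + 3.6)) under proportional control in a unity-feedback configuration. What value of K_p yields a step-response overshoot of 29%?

K_p = 6.18

From %OS = 100·exp(−πζ/√(1−ζ²)) = 29%, ζ = −ln(0.29)/√(π²+ln²(0.29)) = 0.3666.
Characteristic equation s² + 3.6s + 3.9K_p = 0 gives ζ = 3.6/(2√(3.9K_p)).
Setting ζ = 0.3666: √(3.9K_p) = 3.6/(2·0.3666) = 4.91, so K_p = 24.11/3.9 = 6.18.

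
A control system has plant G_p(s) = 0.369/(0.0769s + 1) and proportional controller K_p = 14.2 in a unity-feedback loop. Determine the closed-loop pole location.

s = -81.14

Closed loop: T(s) = K_p·G_p/(1+K_p·G_p) = 5.24/(0.0769s + 1 + 5.24), with pole at s = −(1 + 5.24)/0.0769 = −81.14.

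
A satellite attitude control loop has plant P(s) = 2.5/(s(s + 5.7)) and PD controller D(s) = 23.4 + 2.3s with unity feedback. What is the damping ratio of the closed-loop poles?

ζ = 0.749

Forward path: (23.4 + 2.3s)·2.5/(s(s+5.7)). The closed-loop characteristic equation is s² + (5.7 + 2.5·2.3)s + 2.5·23.4 = 0.
That is s² + 11.45s + 58.5 = 0, so ω_n = 7.649 rad/s and ζ = 11.45/(2·7.649) = 0.7485.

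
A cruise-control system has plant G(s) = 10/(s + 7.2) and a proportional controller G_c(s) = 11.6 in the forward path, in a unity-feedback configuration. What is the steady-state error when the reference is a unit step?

The loop is type 0. Static position error constant K_pos = G_c(0)·G(0) = 11.6·1.389 = 16.11.
Steady-state error to a unit step: e_ss = 1/(1+K_pos) = 1/17.11 = 0.0584.

0.0584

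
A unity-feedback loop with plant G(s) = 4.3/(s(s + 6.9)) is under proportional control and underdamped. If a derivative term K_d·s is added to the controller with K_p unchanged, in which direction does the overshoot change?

With PD the characteristic equation becomes s² + (a + K·K_d)s + K·K_p = 0; the damping term grows, ζ rises, overshoot falls.

decrease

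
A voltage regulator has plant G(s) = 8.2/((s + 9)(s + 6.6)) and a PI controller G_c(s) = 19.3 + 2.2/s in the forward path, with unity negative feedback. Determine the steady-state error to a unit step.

0

The open loop G_c(s)G(s) has a pole at the origin (type 1), so the static position error constant is infinite and e_ss = 1/(1+∞) = 0.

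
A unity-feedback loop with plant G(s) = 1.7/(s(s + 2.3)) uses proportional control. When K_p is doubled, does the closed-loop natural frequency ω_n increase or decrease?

ω_n = √(1.7·K_p), which grows with K_p.

increase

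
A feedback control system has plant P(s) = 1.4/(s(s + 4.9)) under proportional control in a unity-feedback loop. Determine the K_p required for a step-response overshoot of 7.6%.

From %OS = 100·exp(−πζ/√(1−ζ²)) = 7.6%, ζ = −ln(0.076)/√(π²+ln²(0.076)) = 0.6342.
Characteristic equation s² + 4.9s + 1.4K_p = 0 gives ζ = 4.9/(2√(1.4K_p)).
Setting ζ = 0.6342: √(1.4K_p) = 4.9/(2·0.6342) = 3.863, so K_p = 14.92/1.4 = 10.7.

K_p = 10.7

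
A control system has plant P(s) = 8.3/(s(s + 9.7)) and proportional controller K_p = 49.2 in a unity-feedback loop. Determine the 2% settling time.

The closed-loop denominator s² + 9.7s + 408.4 gives ω_n = √408.4 = 20.21 and ζ = 9.7/(2ω_n) = 0.24.
2% settling time T_s ≈ 4/(ζω_n) = 4/4.85 = 0.825 s.

T_s ≈ 0.825 s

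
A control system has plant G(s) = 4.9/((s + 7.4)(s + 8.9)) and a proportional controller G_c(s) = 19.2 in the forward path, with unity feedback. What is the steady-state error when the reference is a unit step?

0.412

The loop is type 0. Static position error constant K_pos = G_c(0)·G(0) = 19.2·0.0744 = 1.428.
Steady-state error to a unit step: e_ss = 1/(1+K_pos) = 1/2.428 = 0.412.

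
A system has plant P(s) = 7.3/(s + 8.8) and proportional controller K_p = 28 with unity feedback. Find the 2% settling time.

T_s ≈ 0.0188 s

Closed-loop transfer function: T(s) = K_p·P(s)/(1 + K_p·P(s)) = 204.4/(s + 8.8 + 204.4) = 204.4/(s + 213.2).
Time constant τ = 1/213.2 = 0.00469 s, so the 2% settling time is about 4τ = 0.0188 s.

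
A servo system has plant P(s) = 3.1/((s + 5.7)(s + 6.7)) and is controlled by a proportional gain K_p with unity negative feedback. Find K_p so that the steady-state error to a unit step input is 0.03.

K_p = 398

The loop is type 0, so e_ss(step) = 1/(1 + K_pos) with K_pos = K_p·P(0).
P(0) = 0.08117. Require 1/(1 + K_p·0.08117) = 0.03, so 1 + 0.08117·K_p = 33.33.
K_p = (33.33 − 1)/0.08117 = 398.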